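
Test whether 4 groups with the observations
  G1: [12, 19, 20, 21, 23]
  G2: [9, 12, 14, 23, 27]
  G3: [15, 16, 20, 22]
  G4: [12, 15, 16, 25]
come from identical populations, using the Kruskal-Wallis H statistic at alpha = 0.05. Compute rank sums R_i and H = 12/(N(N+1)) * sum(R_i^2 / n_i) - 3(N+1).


Step 1: Combine all N = 18 observations and assign midranks.
sorted (value, group, rank): (9,G2,1), (12,G1,3), (12,G2,3), (12,G4,3), (14,G2,5), (15,G3,6.5), (15,G4,6.5), (16,G3,8.5), (16,G4,8.5), (19,G1,10), (20,G1,11.5), (20,G3,11.5), (21,G1,13), (22,G3,14), (23,G1,15.5), (23,G2,15.5), (25,G4,17), (27,G2,18)
Step 2: Sum ranks within each group.
R_1 = 53 (n_1 = 5)
R_2 = 42.5 (n_2 = 5)
R_3 = 40.5 (n_3 = 4)
R_4 = 35 (n_4 = 4)
Step 3: H = 12/(N(N+1)) * sum(R_i^2/n_i) - 3(N+1)
     = 12/(18*19) * (53^2/5 + 42.5^2/5 + 40.5^2/4 + 35^2/4) - 3*19
     = 0.035088 * 1639.36 - 57
     = 0.521491.
Step 4: Ties present; correction factor C = 1 - 48/(18^3 - 18) = 0.991744. Corrected H = 0.521491 / 0.991744 = 0.525832.
Step 5: Under H0, H ~ chi^2(3); p-value = 0.913181.
Step 6: alpha = 0.05. fail to reject H0.

H = 0.5258, df = 3, p = 0.913181, fail to reject H0.


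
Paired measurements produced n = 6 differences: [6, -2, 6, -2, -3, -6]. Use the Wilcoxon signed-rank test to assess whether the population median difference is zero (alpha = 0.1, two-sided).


Step 1: Drop any zero differences (none here) and take |d_i|.
|d| = [6, 2, 6, 2, 3, 6]
Step 2: Midrank |d_i| (ties get averaged ranks).
ranks: |6|->5, |2|->1.5, |6|->5, |2|->1.5, |3|->3, |6|->5
Step 3: Attach original signs; sum ranks with positive sign and with negative sign.
W+ = 5 + 5 = 10
W- = 1.5 + 1.5 + 3 + 5 = 11
(Check: W+ + W- = 21 should equal n(n+1)/2 = 21.)
Step 4: Test statistic W = min(W+, W-) = 10.
Step 5: Ties in |d|, so use the tie-corrected normal approximation.
        E[W] = n(n+1)/4 = 6*7/4 = 10.5.
        Tie groups: |d|=2 (t=2), |d|=6 (t=3); sum(t^3 - t) = 30.
        Var[W] = n(n+1)(2n+1)/24 - sum(t^3-t)/48 = 546/24 - 30/48 = 22.125.
        z = (W - E[W]) / sqrt(Var[W]) = (10 - 10.5) / 4.7037 = -0.1063.
        Two-sided p = 2*Phi(z) = 0.915345.
Step 6: alpha = 0.1. fail to reject H0.

W+ = 10, W- = 11, W = min = 10, p = 0.915345, fail to reject H0.


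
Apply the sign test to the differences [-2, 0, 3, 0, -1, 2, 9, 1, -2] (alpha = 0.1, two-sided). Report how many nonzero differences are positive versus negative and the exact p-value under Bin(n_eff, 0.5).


Step 1: Discard zero differences. Original n = 9; n_eff = number of nonzero differences = 7.
Nonzero differences (with sign): -2, +3, -1, +2, +9, +1, -2
Step 2: Count signs: positive = 4, negative = 3.
Step 3: Under H0: P(positive) = 0.5, so the number of positives S ~ Bin(7, 0.5).
Step 4: Two-sided exact p-value = sum of Bin(7,0.5) probabilities at or below the observed probability = 1.000000.
Step 5: alpha = 0.1. fail to reject H0.

n_eff = 7, pos = 4, neg = 3, p = 1.000000, fail to reject H0.


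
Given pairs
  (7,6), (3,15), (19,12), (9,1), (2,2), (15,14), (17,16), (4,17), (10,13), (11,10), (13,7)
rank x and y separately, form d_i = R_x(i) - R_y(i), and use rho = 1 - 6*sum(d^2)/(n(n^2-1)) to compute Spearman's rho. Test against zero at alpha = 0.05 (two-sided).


Step 1: Rank x and y separately (midranks; no ties here).
rank(x): 7->4, 3->2, 19->11, 9->5, 2->1, 15->9, 17->10, 4->3, 10->6, 11->7, 13->8
rank(y): 6->3, 15->9, 12->6, 1->1, 2->2, 14->8, 16->10, 17->11, 13->7, 10->5, 7->4
Step 2: d_i = R_x(i) - R_y(i); compute d_i^2.
  (4-3)^2=1, (2-9)^2=49, (11-6)^2=25, (5-1)^2=16, (1-2)^2=1, (9-8)^2=1, (10-10)^2=0, (3-11)^2=64, (6-7)^2=1, (7-5)^2=4, (8-4)^2=16
sum(d^2) = 178.
Step 3: rho = 1 - 6*178 / (11*(11^2 - 1)) = 1 - 1068/1320 = 0.190909.
Step 4: Under H0, t = rho * sqrt((n-2)/(1-rho^2)) = 0.5835 ~ t(9).
Step 5: Two-sided p-value from the t-distribution with 9 df = 0.573913.
Step 6: alpha = 0.05. fail to reject H0.

rho = 0.1909, p = 0.573913, fail to reject H0 at alpha = 0.05.


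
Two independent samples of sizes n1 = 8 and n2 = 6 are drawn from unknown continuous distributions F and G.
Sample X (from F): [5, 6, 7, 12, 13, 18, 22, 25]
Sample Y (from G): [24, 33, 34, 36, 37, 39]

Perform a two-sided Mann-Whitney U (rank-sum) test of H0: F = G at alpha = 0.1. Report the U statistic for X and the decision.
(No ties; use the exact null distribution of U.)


Step 1: Combine and sort all 14 observations; assign midranks.
sorted (value, group): (5,X), (6,X), (7,X), (12,X), (13,X), (18,X), (22,X), (24,Y), (25,X), (33,Y), (34,Y), (36,Y), (37,Y), (39,Y)
ranks: 5->1, 6->2, 7->3, 12->4, 13->5, 18->6, 22->7, 24->8, 25->9, 33->10, 34->11, 36->12, 37->13, 39->14
Step 2: Rank sum for X: R1 = 1 + 2 + 3 + 4 + 5 + 6 + 7 + 9 = 37.
Step 3: U_X = R1 - n1(n1+1)/2 = 37 - 8*9/2 = 37 - 36 = 1.
       U_Y = n1*n2 - U_X = 48 - 1 = 47.
Step 4: No ties, so the exact null distribution of U (based on enumerating the C(14,8) = 3003 equally likely rank assignments) gives the two-sided p-value.
Step 5: p-value = 0.001332; compare to alpha = 0.1. reject H0.

U_X = 1, p = 0.001332, reject H0 at alpha = 0.1.


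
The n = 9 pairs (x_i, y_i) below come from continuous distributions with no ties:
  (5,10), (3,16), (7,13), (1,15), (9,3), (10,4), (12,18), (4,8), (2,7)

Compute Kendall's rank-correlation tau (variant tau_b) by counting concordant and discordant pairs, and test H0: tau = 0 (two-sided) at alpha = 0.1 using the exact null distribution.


Step 1: Enumerate the 36 unordered pairs (i,j) with i<j and classify each by sign(x_j-x_i) * sign(y_j-y_i).
  (1,2):dx=-2,dy=+6->D; (1,3):dx=+2,dy=+3->C; (1,4):dx=-4,dy=+5->D; (1,5):dx=+4,dy=-7->D
  (1,6):dx=+5,dy=-6->D; (1,7):dx=+7,dy=+8->C; (1,8):dx=-1,dy=-2->C; (1,9):dx=-3,dy=-3->C
  (2,3):dx=+4,dy=-3->D; (2,4):dx=-2,dy=-1->C; (2,5):dx=+6,dy=-13->D; (2,6):dx=+7,dy=-12->D
  (2,7):dx=+9,dy=+2->C; (2,8):dx=+1,dy=-8->D; (2,9):dx=-1,dy=-9->C; (3,4):dx=-6,dy=+2->D
  (3,5):dx=+2,dy=-10->D; (3,6):dx=+3,dy=-9->D; (3,7):dx=+5,dy=+5->C; (3,8):dx=-3,dy=-5->C
  (3,9):dx=-5,dy=-6->C; (4,5):dx=+8,dy=-12->D; (4,6):dx=+9,dy=-11->D; (4,7):dx=+11,dy=+3->C
  (4,8):dx=+3,dy=-7->D; (4,9):dx=+1,dy=-8->D; (5,6):dx=+1,dy=+1->C; (5,7):dx=+3,dy=+15->C
  (5,8):dx=-5,dy=+5->D; (5,9):dx=-7,dy=+4->D; (6,7):dx=+2,dy=+14->C; (6,8):dx=-6,dy=+4->D
  (6,9):dx=-8,dy=+3->D; (7,8):dx=-8,dy=-10->C; (7,9):dx=-10,dy=-11->C; (8,9):dx=-2,dy=-1->C
Step 2: C = 17, D = 19, total pairs = 36.
Step 3: tau = (C - D)/(n(n-1)/2) = (17 - 19)/36 = -0.055556.
Step 4: Exact two-sided p-value (enumerate n! = 362880 permutations of y under H0): p = 0.919455.
Step 5: alpha = 0.1. fail to reject H0.

tau_b = -0.0556 (C=17, D=19), p = 0.919455, fail to reject H0.


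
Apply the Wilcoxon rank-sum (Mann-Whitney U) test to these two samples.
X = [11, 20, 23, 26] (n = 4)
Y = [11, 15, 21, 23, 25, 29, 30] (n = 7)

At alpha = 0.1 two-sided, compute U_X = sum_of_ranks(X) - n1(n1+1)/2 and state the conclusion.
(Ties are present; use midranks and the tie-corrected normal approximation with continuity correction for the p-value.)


Step 1: Combine and sort all 11 observations; assign midranks.
sorted (value, group): (11,X), (11,Y), (15,Y), (20,X), (21,Y), (23,X), (23,Y), (25,Y), (26,X), (29,Y), (30,Y)
ranks: 11->1.5, 11->1.5, 15->3, 20->4, 21->5, 23->6.5, 23->6.5, 25->8, 26->9, 29->10, 30->11
Step 2: Rank sum for X: R1 = 1.5 + 4 + 6.5 + 9 = 21.
Step 3: U_X = R1 - n1(n1+1)/2 = 21 - 4*5/2 = 21 - 10 = 11.
       U_Y = n1*n2 - U_X = 28 - 11 = 17.
Step 4: Ties are present, so use the tie-corrected normal approximation (with continuity correction) for the p-value.
Step 5: p-value = 0.635059; compare to alpha = 0.1. fail to reject H0.

U_X = 11, p = 0.635059, fail to reject H0 at alpha = 0.1.


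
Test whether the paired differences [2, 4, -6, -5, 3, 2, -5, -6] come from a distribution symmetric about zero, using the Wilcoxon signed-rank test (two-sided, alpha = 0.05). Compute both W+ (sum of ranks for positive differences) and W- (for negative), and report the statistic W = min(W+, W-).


Step 1: Drop any zero differences (none here) and take |d_i|.
|d| = [2, 4, 6, 5, 3, 2, 5, 6]
Step 2: Midrank |d_i| (ties get averaged ranks).
ranks: |2|->1.5, |4|->4, |6|->7.5, |5|->5.5, |3|->3, |2|->1.5, |5|->5.5, |6|->7.5
Step 3: Attach original signs; sum ranks with positive sign and with negative sign.
W+ = 1.5 + 4 + 3 + 1.5 = 10
W- = 7.5 + 5.5 + 5.5 + 7.5 = 26
(Check: W+ + W- = 36 should equal n(n+1)/2 = 36.)
Step 4: Test statistic W = min(W+, W-) = 10.
Step 5: Ties in |d|, so use the tie-corrected normal approximation.
        E[W] = n(n+1)/4 = 8*9/4 = 18.
        Tie groups: |d|=2 (t=2), |d|=5 (t=2), |d|=6 (t=2); sum(t^3 - t) = 18.
        Var[W] = n(n+1)(2n+1)/24 - sum(t^3-t)/48 = 1224/24 - 18/48 = 50.625.
        z = (W - E[W]) / sqrt(Var[W]) = (10 - 18) / 7.1151 = -1.1244.
        Two-sided p = 2*Phi(z) = 0.260858.
Step 6: alpha = 0.05. fail to reject H0.

W+ = 10, W- = 26, W = min = 10, p = 0.260858, fail to reject H0.


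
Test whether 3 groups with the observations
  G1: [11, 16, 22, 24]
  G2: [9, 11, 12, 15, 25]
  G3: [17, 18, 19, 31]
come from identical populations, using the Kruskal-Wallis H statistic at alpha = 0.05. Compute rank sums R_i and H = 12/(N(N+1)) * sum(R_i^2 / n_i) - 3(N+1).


Step 1: Combine all N = 13 observations and assign midranks.
sorted (value, group, rank): (9,G2,1), (11,G1,2.5), (11,G2,2.5), (12,G2,4), (15,G2,5), (16,G1,6), (17,G3,7), (18,G3,8), (19,G3,9), (22,G1,10), (24,G1,11), (25,G2,12), (31,G3,13)
Step 2: Sum ranks within each group.
R_1 = 29.5 (n_1 = 4)
R_2 = 24.5 (n_2 = 5)
R_3 = 37 (n_3 = 4)
Step 3: H = 12/(N(N+1)) * sum(R_i^2/n_i) - 3(N+1)
     = 12/(13*14) * (29.5^2/4 + 24.5^2/5 + 37^2/4) - 3*14
     = 0.065934 * 679.862 - 42
     = 2.826099.
Step 4: Ties present; correction factor C = 1 - 6/(13^3 - 13) = 0.997253. Corrected H = 2.826099 / 0.997253 = 2.833884.
Step 5: Under H0, H ~ chi^2(2); p-value = 0.242454.
Step 6: alpha = 0.05. fail to reject H0.

H = 2.8339, df = 2, p = 0.242454, fail to reject H0.


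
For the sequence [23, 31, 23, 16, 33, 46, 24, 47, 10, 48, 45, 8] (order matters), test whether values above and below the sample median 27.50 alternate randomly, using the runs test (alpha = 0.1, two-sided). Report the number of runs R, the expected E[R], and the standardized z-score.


Step 1: Compute median = 27.50; label A = above, B = below.
Labels in order: BABBAABABAAB  (n_A = 6, n_B = 6)
Step 2: Count runs R = 9.
Step 3: Under H0 (random ordering), E[R] = 2*n_A*n_B/(n_A+n_B) + 1 = 2*6*6/12 + 1 = 7.0000.
        Var[R] = 2*n_A*n_B*(2*n_A*n_B - n_A - n_B) / ((n_A+n_B)^2 * (n_A+n_B-1)) = 4320/1584 = 2.7273.
        SD[R] = 1.6514.
Step 4: Continuity-corrected z = (R - 0.5 - E[R]) / SD[R] = (9 - 0.5 - 7.0000) / 1.6514 = 0.9083.
Step 5: Two-sided p-value via normal approximation = 2*(1 - Phi(|z|)) = 0.363722.
Step 6: alpha = 0.1. fail to reject H0.

R = 9, z = 0.9083, p = 0.363722, fail to reject H0.


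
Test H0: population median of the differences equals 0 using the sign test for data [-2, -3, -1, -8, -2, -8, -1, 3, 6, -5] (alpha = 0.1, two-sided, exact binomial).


Step 1: Discard zero differences. Original n = 10; n_eff = number of nonzero differences = 10.
Nonzero differences (with sign): -2, -3, -1, -8, -2, -8, -1, +3, +6, -5
Step 2: Count signs: positive = 2, negative = 8.
Step 3: Under H0: P(positive) = 0.5, so the number of positives S ~ Bin(10, 0.5).
Step 4: Two-sided exact p-value = sum of Bin(10,0.5) probabilities at or below the observed probability = 0.109375.
Step 5: alpha = 0.1. fail to reject H0.

n_eff = 10, pos = 2, neg = 8, p = 0.109375, fail to reject H0.


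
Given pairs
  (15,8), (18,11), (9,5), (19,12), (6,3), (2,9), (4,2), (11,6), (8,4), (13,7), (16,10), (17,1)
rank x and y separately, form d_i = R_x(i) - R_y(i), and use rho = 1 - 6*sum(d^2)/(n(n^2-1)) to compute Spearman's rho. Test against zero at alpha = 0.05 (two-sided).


Step 1: Rank x and y separately (midranks; no ties here).
rank(x): 15->8, 18->11, 9->5, 19->12, 6->3, 2->1, 4->2, 11->6, 8->4, 13->7, 16->9, 17->10
rank(y): 8->8, 11->11, 5->5, 12->12, 3->3, 9->9, 2->2, 6->6, 4->4, 7->7, 10->10, 1->1
Step 2: d_i = R_x(i) - R_y(i); compute d_i^2.
  (8-8)^2=0, (11-11)^2=0, (5-5)^2=0, (12-12)^2=0, (3-3)^2=0, (1-9)^2=64, (2-2)^2=0, (6-6)^2=0, (4-4)^2=0, (7-7)^2=0, (9-10)^2=1, (10-1)^2=81
sum(d^2) = 146.
Step 3: rho = 1 - 6*146 / (12*(12^2 - 1)) = 1 - 876/1716 = 0.489510.
Step 4: Under H0, t = rho * sqrt((n-2)/(1-rho^2)) = 1.7752 ~ t(10).
Step 5: Two-sided p-value from the t-distribution with 10 df = 0.106252.
Step 6: alpha = 0.05. fail to reject H0.

rho = 0.4895, p = 0.106252, fail to reject H0 at alpha = 0.05.


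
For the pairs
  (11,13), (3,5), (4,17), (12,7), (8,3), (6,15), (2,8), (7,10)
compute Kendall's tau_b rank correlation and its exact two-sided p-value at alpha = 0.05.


Step 1: Enumerate the 28 unordered pairs (i,j) with i<j and classify each by sign(x_j-x_i) * sign(y_j-y_i).
  (1,2):dx=-8,dy=-8->C; (1,3):dx=-7,dy=+4->D; (1,4):dx=+1,dy=-6->D; (1,5):dx=-3,dy=-10->C
  (1,6):dx=-5,dy=+2->D; (1,7):dx=-9,dy=-5->C; (1,8):dx=-4,dy=-3->C; (2,3):dx=+1,dy=+12->C
  (2,4):dx=+9,dy=+2->C; (2,5):dx=+5,dy=-2->D; (2,6):dx=+3,dy=+10->C; (2,7):dx=-1,dy=+3->D
  (2,8):dx=+4,dy=+5->C; (3,4):dx=+8,dy=-10->D; (3,5):dx=+4,dy=-14->D; (3,6):dx=+2,dy=-2->D
  (3,7):dx=-2,dy=-9->C; (3,8):dx=+3,dy=-7->D; (4,5):dx=-4,dy=-4->C; (4,6):dx=-6,dy=+8->D
  (4,7):dx=-10,dy=+1->D; (4,8):dx=-5,dy=+3->D; (5,6):dx=-2,dy=+12->D; (5,7):dx=-6,dy=+5->D
  (5,8):dx=-1,dy=+7->D; (6,7):dx=-4,dy=-7->C; (6,8):dx=+1,dy=-5->D; (7,8):dx=+5,dy=+2->C
Step 2: C = 12, D = 16, total pairs = 28.
Step 3: tau = (C - D)/(n(n-1)/2) = (12 - 16)/28 = -0.142857.
Step 4: Exact two-sided p-value (enumerate n! = 40320 permutations of y under H0): p = 0.719544.
Step 5: alpha = 0.05. fail to reject H0.

tau_b = -0.1429 (C=12, D=16), p = 0.719544, fail to reject H0.


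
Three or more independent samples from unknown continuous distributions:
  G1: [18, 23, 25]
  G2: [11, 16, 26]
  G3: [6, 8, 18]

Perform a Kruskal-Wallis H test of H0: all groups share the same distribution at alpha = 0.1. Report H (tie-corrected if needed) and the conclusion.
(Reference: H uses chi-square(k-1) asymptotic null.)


Step 1: Combine all N = 9 observations and assign midranks.
sorted (value, group, rank): (6,G3,1), (8,G3,2), (11,G2,3), (16,G2,4), (18,G1,5.5), (18,G3,5.5), (23,G1,7), (25,G1,8), (26,G2,9)
Step 2: Sum ranks within each group.
R_1 = 20.5 (n_1 = 3)
R_2 = 16 (n_2 = 3)
R_3 = 8.5 (n_3 = 3)
Step 3: H = 12/(N(N+1)) * sum(R_i^2/n_i) - 3(N+1)
     = 12/(9*10) * (20.5^2/3 + 16^2/3 + 8.5^2/3) - 3*10
     = 0.133333 * 249.5 - 30
     = 3.266667.
Step 4: Ties present; correction factor C = 1 - 6/(9^3 - 9) = 0.991667. Corrected H = 3.266667 / 0.991667 = 3.294118.
Step 5: Under H0, H ~ chi^2(2); p-value = 0.192616.
Step 6: alpha = 0.1. fail to reject H0.

H = 3.2941, df = 2, p = 0.192616, fail to reject H0.


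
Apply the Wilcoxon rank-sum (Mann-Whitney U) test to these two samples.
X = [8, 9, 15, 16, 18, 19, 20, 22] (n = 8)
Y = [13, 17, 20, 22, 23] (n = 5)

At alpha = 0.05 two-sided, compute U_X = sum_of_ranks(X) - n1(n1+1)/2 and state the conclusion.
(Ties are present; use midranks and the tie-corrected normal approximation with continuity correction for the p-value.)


Step 1: Combine and sort all 13 observations; assign midranks.
sorted (value, group): (8,X), (9,X), (13,Y), (15,X), (16,X), (17,Y), (18,X), (19,X), (20,X), (20,Y), (22,X), (22,Y), (23,Y)
ranks: 8->1, 9->2, 13->3, 15->4, 16->5, 17->6, 18->7, 19->8, 20->9.5, 20->9.5, 22->11.5, 22->11.5, 23->13
Step 2: Rank sum for X: R1 = 1 + 2 + 4 + 5 + 7 + 8 + 9.5 + 11.5 = 48.
Step 3: U_X = R1 - n1(n1+1)/2 = 48 - 8*9/2 = 48 - 36 = 12.
       U_Y = n1*n2 - U_X = 40 - 12 = 28.
Step 4: Ties are present, so use the tie-corrected normal approximation (with continuity correction) for the p-value.
Step 5: p-value = 0.270933; compare to alpha = 0.05. fail to reject H0.

U_X = 12, p = 0.270933, fail to reject H0 at alpha = 0.05.


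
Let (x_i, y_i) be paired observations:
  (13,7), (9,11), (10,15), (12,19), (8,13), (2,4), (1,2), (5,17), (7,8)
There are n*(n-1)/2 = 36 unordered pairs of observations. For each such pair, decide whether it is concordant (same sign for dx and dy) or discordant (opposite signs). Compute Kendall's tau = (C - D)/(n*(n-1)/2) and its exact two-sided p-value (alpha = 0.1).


Step 1: Enumerate the 36 unordered pairs (i,j) with i<j and classify each by sign(x_j-x_i) * sign(y_j-y_i).
  (1,2):dx=-4,dy=+4->D; (1,3):dx=-3,dy=+8->D; (1,4):dx=-1,dy=+12->D; (1,5):dx=-5,dy=+6->D
  (1,6):dx=-11,dy=-3->C; (1,7):dx=-12,dy=-5->C; (1,8):dx=-8,dy=+10->D; (1,9):dx=-6,dy=+1->D
  (2,3):dx=+1,dy=+4->C; (2,4):dx=+3,dy=+8->C; (2,5):dx=-1,dy=+2->D; (2,6):dx=-7,dy=-7->C
  (2,7):dx=-8,dy=-9->C; (2,8):dx=-4,dy=+6->D; (2,9):dx=-2,dy=-3->C; (3,4):dx=+2,dy=+4->C
  (3,5):dx=-2,dy=-2->C; (3,6):dx=-8,dy=-11->C; (3,7):dx=-9,dy=-13->C; (3,8):dx=-5,dy=+2->D
  (3,9):dx=-3,dy=-7->C; (4,5):dx=-4,dy=-6->C; (4,6):dx=-10,dy=-15->C; (4,7):dx=-11,dy=-17->C
  (4,8):dx=-7,dy=-2->C; (4,9):dx=-5,dy=-11->C; (5,6):dx=-6,dy=-9->C; (5,7):dx=-7,dy=-11->C
  (5,8):dx=-3,dy=+4->D; (5,9):dx=-1,dy=-5->C; (6,7):dx=-1,dy=-2->C; (6,8):dx=+3,dy=+13->C
  (6,9):dx=+5,dy=+4->C; (7,8):dx=+4,dy=+15->C; (7,9):dx=+6,dy=+6->C; (8,9):dx=+2,dy=-9->D
Step 2: C = 25, D = 11, total pairs = 36.
Step 3: tau = (C - D)/(n(n-1)/2) = (25 - 11)/36 = 0.388889.
Step 4: Exact two-sided p-value (enumerate n! = 362880 permutations of y under H0): p = 0.180181.
Step 5: alpha = 0.1. fail to reject H0.

tau_b = 0.3889 (C=25, D=11), p = 0.180181, fail to reject H0.


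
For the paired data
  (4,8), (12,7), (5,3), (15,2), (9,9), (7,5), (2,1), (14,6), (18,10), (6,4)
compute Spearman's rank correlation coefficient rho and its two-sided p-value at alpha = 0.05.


Step 1: Rank x and y separately (midranks; no ties here).
rank(x): 4->2, 12->7, 5->3, 15->9, 9->6, 7->5, 2->1, 14->8, 18->10, 6->4
rank(y): 8->8, 7->7, 3->3, 2->2, 9->9, 5->5, 1->1, 6->6, 10->10, 4->4
Step 2: d_i = R_x(i) - R_y(i); compute d_i^2.
  (2-8)^2=36, (7-7)^2=0, (3-3)^2=0, (9-2)^2=49, (6-9)^2=9, (5-5)^2=0, (1-1)^2=0, (8-6)^2=4, (10-10)^2=0, (4-4)^2=0
sum(d^2) = 98.
Step 3: rho = 1 - 6*98 / (10*(10^2 - 1)) = 1 - 588/990 = 0.406061.
Step 4: Under H0, t = rho * sqrt((n-2)/(1-rho^2)) = 1.2568 ~ t(8).
Step 5: Two-sided p-value from the t-distribution with 8 df = 0.244282.
Step 6: alpha = 0.05. fail to reject H0.

rho = 0.4061, p = 0.244282, fail to reject H0 at alpha = 0.05.


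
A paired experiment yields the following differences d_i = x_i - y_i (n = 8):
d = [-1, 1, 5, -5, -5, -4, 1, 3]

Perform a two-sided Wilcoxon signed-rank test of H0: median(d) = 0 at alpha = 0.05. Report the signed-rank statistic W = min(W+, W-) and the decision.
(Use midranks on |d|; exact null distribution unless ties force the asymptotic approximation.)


Step 1: Drop any zero differences (none here) and take |d_i|.
|d| = [1, 1, 5, 5, 5, 4, 1, 3]
Step 2: Midrank |d_i| (ties get averaged ranks).
ranks: |1|->2, |1|->2, |5|->7, |5|->7, |5|->7, |4|->5, |1|->2, |3|->4
Step 3: Attach original signs; sum ranks with positive sign and with negative sign.
W+ = 2 + 7 + 2 + 4 = 15
W- = 2 + 7 + 7 + 5 = 21
(Check: W+ + W- = 36 should equal n(n+1)/2 = 36.)
Step 4: Test statistic W = min(W+, W-) = 15.
Step 5: Ties in |d|, so use the tie-corrected normal approximation.
        E[W] = n(n+1)/4 = 8*9/4 = 18.
        Tie groups: |d|=1 (t=3), |d|=5 (t=3); sum(t^3 - t) = 48.
        Var[W] = n(n+1)(2n+1)/24 - sum(t^3-t)/48 = 1224/24 - 48/48 = 50.
        z = (W - E[W]) / sqrt(Var[W]) = (15 - 18) / 7.0711 = -0.4243.
        Two-sided p = 2*Phi(z) = 0.671373.
Step 6: alpha = 0.05. fail to reject H0.

W+ = 15, W- = 21, W = min = 15, p = 0.671373, fail to reject H0.


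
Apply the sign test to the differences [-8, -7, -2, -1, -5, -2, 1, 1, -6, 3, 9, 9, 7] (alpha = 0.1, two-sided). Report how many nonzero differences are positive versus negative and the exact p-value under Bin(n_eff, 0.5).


Step 1: Discard zero differences. Original n = 13; n_eff = number of nonzero differences = 13.
Nonzero differences (with sign): -8, -7, -2, -1, -5, -2, +1, +1, -6, +3, +9, +9, +7
Step 2: Count signs: positive = 6, negative = 7.
Step 3: Under H0: P(positive) = 0.5, so the number of positives S ~ Bin(13, 0.5).
Step 4: Two-sided exact p-value = sum of Bin(13,0.5) probabilities at or below the observed probability = 1.000000.
Step 5: alpha = 0.1. fail to reject H0.

n_eff = 13, pos = 6, neg = 7, p = 1.000000, fail to reject H0.


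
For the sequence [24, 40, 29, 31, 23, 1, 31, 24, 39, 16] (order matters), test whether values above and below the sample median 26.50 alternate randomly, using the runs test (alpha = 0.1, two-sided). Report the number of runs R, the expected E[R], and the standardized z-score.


Step 1: Compute median = 26.50; label A = above, B = below.
Labels in order: BAAABBABAB  (n_A = 5, n_B = 5)
Step 2: Count runs R = 7.
Step 3: Under H0 (random ordering), E[R] = 2*n_A*n_B/(n_A+n_B) + 1 = 2*5*5/10 + 1 = 6.0000.
        Var[R] = 2*n_A*n_B*(2*n_A*n_B - n_A - n_B) / ((n_A+n_B)^2 * (n_A+n_B-1)) = 2000/900 = 2.2222.
        SD[R] = 1.4907.
Step 4: Continuity-corrected z = (R - 0.5 - E[R]) / SD[R] = (7 - 0.5 - 6.0000) / 1.4907 = 0.3354.
Step 5: Two-sided p-value via normal approximation = 2*(1 - Phi(|z|)) = 0.737316.
Step 6: alpha = 0.1. fail to reject H0.

R = 7, z = 0.3354, p = 0.737316, fail to reject H0.


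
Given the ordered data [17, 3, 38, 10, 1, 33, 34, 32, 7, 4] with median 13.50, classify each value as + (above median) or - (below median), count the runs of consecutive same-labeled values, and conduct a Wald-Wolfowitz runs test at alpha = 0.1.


Step 1: Compute median = 13.50; label A = above, B = below.
Labels in order: ABABBAAABB  (n_A = 5, n_B = 5)
Step 2: Count runs R = 6.
Step 3: Under H0 (random ordering), E[R] = 2*n_A*n_B/(n_A+n_B) + 1 = 2*5*5/10 + 1 = 6.0000.
        Var[R] = 2*n_A*n_B*(2*n_A*n_B - n_A - n_B) / ((n_A+n_B)^2 * (n_A+n_B-1)) = 2000/900 = 2.2222.
        SD[R] = 1.4907.
Step 4: R = E[R], so z = 0 with no continuity correction.
Step 5: Two-sided p-value via normal approximation = 2*(1 - Phi(|z|)) = 1.000000.
Step 6: alpha = 0.1. fail to reject H0.

R = 6, z = 0.0000, p = 1.000000, fail to reject H0.


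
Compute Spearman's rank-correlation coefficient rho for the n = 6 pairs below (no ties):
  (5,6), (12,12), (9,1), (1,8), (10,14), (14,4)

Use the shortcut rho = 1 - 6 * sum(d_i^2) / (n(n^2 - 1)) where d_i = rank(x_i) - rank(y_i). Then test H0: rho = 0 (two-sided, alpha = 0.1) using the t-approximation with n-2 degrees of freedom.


Step 1: Rank x and y separately (midranks; no ties here).
rank(x): 5->2, 12->5, 9->3, 1->1, 10->4, 14->6
rank(y): 6->3, 12->5, 1->1, 8->4, 14->6, 4->2
Step 2: d_i = R_x(i) - R_y(i); compute d_i^2.
  (2-3)^2=1, (5-5)^2=0, (3-1)^2=4, (1-4)^2=9, (4-6)^2=4, (6-2)^2=16
sum(d^2) = 34.
Step 3: rho = 1 - 6*34 / (6*(6^2 - 1)) = 1 - 204/210 = 0.028571.
Step 4: Under H0, t = rho * sqrt((n-2)/(1-rho^2)) = 0.0572 ~ t(4).
Step 5: Two-sided p-value from the t-distribution with 4 df = 0.957155.
Step 6: alpha = 0.1. fail to reject H0.

rho = 0.0286, p = 0.957155, fail to reject H0 at alpha = 0.1.


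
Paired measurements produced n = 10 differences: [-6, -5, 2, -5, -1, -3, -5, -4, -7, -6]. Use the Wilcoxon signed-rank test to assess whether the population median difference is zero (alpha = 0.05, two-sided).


Step 1: Drop any zero differences (none here) and take |d_i|.
|d| = [6, 5, 2, 5, 1, 3, 5, 4, 7, 6]
Step 2: Midrank |d_i| (ties get averaged ranks).
ranks: |6|->8.5, |5|->6, |2|->2, |5|->6, |1|->1, |3|->3, |5|->6, |4|->4, |7|->10, |6|->8.5
Step 3: Attach original signs; sum ranks with positive sign and with negative sign.
W+ = 2 = 2
W- = 8.5 + 6 + 6 + 1 + 3 + 6 + 4 + 10 + 8.5 = 53
(Check: W+ + W- = 55 should equal n(n+1)/2 = 55.)
Step 4: Test statistic W = min(W+, W-) = 2.
Step 5: Ties in |d|, so use the tie-corrected normal approximation.
        E[W] = n(n+1)/4 = 10*11/4 = 27.5.
        Tie groups: |d|=5 (t=3), |d|=6 (t=2); sum(t^3 - t) = 30.
        Var[W] = n(n+1)(2n+1)/24 - sum(t^3-t)/48 = 2310/24 - 30/48 = 95.625.
        z = (W - E[W]) / sqrt(Var[W]) = (2 - 27.5) / 9.7788 = -2.6077.
        Two-sided p = 2*Phi(z) = 0.009116.
Step 6: alpha = 0.05. reject H0.

W+ = 2, W- = 53, W = min = 2, p = 0.009116, reject H0.


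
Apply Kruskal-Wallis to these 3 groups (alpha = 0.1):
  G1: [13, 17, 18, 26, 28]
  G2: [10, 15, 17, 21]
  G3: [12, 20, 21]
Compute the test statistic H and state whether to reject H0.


Step 1: Combine all N = 12 observations and assign midranks.
sorted (value, group, rank): (10,G2,1), (12,G3,2), (13,G1,3), (15,G2,4), (17,G1,5.5), (17,G2,5.5), (18,G1,7), (20,G3,8), (21,G2,9.5), (21,G3,9.5), (26,G1,11), (28,G1,12)
Step 2: Sum ranks within each group.
R_1 = 38.5 (n_1 = 5)
R_2 = 20 (n_2 = 4)
R_3 = 19.5 (n_3 = 3)
Step 3: H = 12/(N(N+1)) * sum(R_i^2/n_i) - 3(N+1)
     = 12/(12*13) * (38.5^2/5 + 20^2/4 + 19.5^2/3) - 3*13
     = 0.076923 * 523.2 - 39
     = 1.246154.
Step 4: Ties present; correction factor C = 1 - 12/(12^3 - 12) = 0.993007. Corrected H = 1.246154 / 0.993007 = 1.254930.
Step 5: Under H0, H ~ chi^2(2); p-value = 0.533944.
Step 6: alpha = 0.1. fail to reject H0.

H = 1.2549, df = 2, p = 0.533944, fail to reject H0.


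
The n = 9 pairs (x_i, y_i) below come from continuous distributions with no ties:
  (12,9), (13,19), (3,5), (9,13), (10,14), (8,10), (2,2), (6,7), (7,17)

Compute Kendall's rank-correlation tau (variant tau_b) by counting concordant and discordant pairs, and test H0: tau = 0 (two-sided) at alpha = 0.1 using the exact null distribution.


Step 1: Enumerate the 36 unordered pairs (i,j) with i<j and classify each by sign(x_j-x_i) * sign(y_j-y_i).
  (1,2):dx=+1,dy=+10->C; (1,3):dx=-9,dy=-4->C; (1,4):dx=-3,dy=+4->D; (1,5):dx=-2,dy=+5->D
  (1,6):dx=-4,dy=+1->D; (1,7):dx=-10,dy=-7->C; (1,8):dx=-6,dy=-2->C; (1,9):dx=-5,dy=+8->D
  (2,3):dx=-10,dy=-14->C; (2,4):dx=-4,dy=-6->C; (2,5):dx=-3,dy=-5->C; (2,6):dx=-5,dy=-9->C
  (2,7):dx=-11,dy=-17->C; (2,8):dx=-7,dy=-12->C; (2,9):dx=-6,dy=-2->C; (3,4):dx=+6,dy=+8->C
  (3,5):dx=+7,dy=+9->C; (3,6):dx=+5,dy=+5->C; (3,7):dx=-1,dy=-3->C; (3,8):dx=+3,dy=+2->C
  (3,9):dx=+4,dy=+12->C; (4,5):dx=+1,dy=+1->C; (4,6):dx=-1,dy=-3->C; (4,7):dx=-7,dy=-11->C
  (4,8):dx=-3,dy=-6->C; (4,9):dx=-2,dy=+4->D; (5,6):dx=-2,dy=-4->C; (5,7):dx=-8,dy=-12->C
  (5,8):dx=-4,dy=-7->C; (5,9):dx=-3,dy=+3->D; (6,7):dx=-6,dy=-8->C; (6,8):dx=-2,dy=-3->C
  (6,9):dx=-1,dy=+7->D; (7,8):dx=+4,dy=+5->C; (7,9):dx=+5,dy=+15->C; (8,9):dx=+1,dy=+10->C
Step 2: C = 29, D = 7, total pairs = 36.
Step 3: tau = (C - D)/(n(n-1)/2) = (29 - 7)/36 = 0.611111.
Step 4: Exact two-sided p-value (enumerate n! = 362880 permutations of y under H0): p = 0.024741.
Step 5: alpha = 0.1. reject H0.

tau_b = 0.6111 (C=29, D=7), p = 0.024741, reject H0.


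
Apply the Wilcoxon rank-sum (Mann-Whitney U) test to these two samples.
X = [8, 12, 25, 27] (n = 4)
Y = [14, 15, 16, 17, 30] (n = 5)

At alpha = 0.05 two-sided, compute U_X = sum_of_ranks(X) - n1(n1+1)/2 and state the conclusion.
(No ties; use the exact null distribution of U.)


Step 1: Combine and sort all 9 observations; assign midranks.
sorted (value, group): (8,X), (12,X), (14,Y), (15,Y), (16,Y), (17,Y), (25,X), (27,X), (30,Y)
ranks: 8->1, 12->2, 14->3, 15->4, 16->5, 17->6, 25->7, 27->8, 30->9
Step 2: Rank sum for X: R1 = 1 + 2 + 7 + 8 = 18.
Step 3: U_X = R1 - n1(n1+1)/2 = 18 - 4*5/2 = 18 - 10 = 8.
       U_Y = n1*n2 - U_X = 20 - 8 = 12.
Step 4: No ties, so the exact null distribution of U (based on enumerating the C(9,4) = 126 equally likely rank assignments) gives the two-sided p-value.
Step 5: p-value = 0.730159; compare to alpha = 0.05. fail to reject H0.

U_X = 8, p = 0.730159, fail to reject H0 at alpha = 0.05.


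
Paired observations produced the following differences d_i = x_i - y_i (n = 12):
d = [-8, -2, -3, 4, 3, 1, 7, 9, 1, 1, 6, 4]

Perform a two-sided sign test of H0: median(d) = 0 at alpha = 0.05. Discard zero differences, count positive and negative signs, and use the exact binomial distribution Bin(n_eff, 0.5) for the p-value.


Step 1: Discard zero differences. Original n = 12; n_eff = number of nonzero differences = 12.
Nonzero differences (with sign): -8, -2, -3, +4, +3, +1, +7, +9, +1, +1, +6, +4
Step 2: Count signs: positive = 9, negative = 3.
Step 3: Under H0: P(positive) = 0.5, so the number of positives S ~ Bin(12, 0.5).
Step 4: Two-sided exact p-value = sum of Bin(12,0.5) probabilities at or below the observed probability = 0.145996.
Step 5: alpha = 0.05. fail to reject H0.

n_eff = 12, pos = 9, neg = 3, p = 0.145996, fail to reject H0.


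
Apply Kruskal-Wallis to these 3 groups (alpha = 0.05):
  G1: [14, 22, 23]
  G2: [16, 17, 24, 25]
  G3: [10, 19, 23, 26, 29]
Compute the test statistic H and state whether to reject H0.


Step 1: Combine all N = 12 observations and assign midranks.
sorted (value, group, rank): (10,G3,1), (14,G1,2), (16,G2,3), (17,G2,4), (19,G3,5), (22,G1,6), (23,G1,7.5), (23,G3,7.5), (24,G2,9), (25,G2,10), (26,G3,11), (29,G3,12)
Step 2: Sum ranks within each group.
R_1 = 15.5 (n_1 = 3)
R_2 = 26 (n_2 = 4)
R_3 = 36.5 (n_3 = 5)
Step 3: H = 12/(N(N+1)) * sum(R_i^2/n_i) - 3(N+1)
     = 12/(12*13) * (15.5^2/3 + 26^2/4 + 36.5^2/5) - 3*13
     = 0.076923 * 515.533 - 39
     = 0.656410.
Step 4: Ties present; correction factor C = 1 - 6/(12^3 - 12) = 0.996503. Corrected H = 0.656410 / 0.996503 = 0.658713.
Step 5: Under H0, H ~ chi^2(2); p-value = 0.719386.
Step 6: alpha = 0.05. fail to reject H0.

H = 0.6587, df = 2, p = 0.719386, fail to reject H0.


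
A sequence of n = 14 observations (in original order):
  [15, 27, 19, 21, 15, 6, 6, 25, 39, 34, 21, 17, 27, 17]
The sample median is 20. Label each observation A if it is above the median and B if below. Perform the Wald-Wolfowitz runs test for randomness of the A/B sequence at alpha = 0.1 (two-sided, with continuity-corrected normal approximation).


Step 1: Compute median = 20; label A = above, B = below.
Labels in order: BABABBBAAAABAB  (n_A = 7, n_B = 7)
Step 2: Count runs R = 9.
Step 3: Under H0 (random ordering), E[R] = 2*n_A*n_B/(n_A+n_B) + 1 = 2*7*7/14 + 1 = 8.0000.
        Var[R] = 2*n_A*n_B*(2*n_A*n_B - n_A - n_B) / ((n_A+n_B)^2 * (n_A+n_B-1)) = 8232/2548 = 3.2308.
        SD[R] = 1.7974.
Step 4: Continuity-corrected z = (R - 0.5 - E[R]) / SD[R] = (9 - 0.5 - 8.0000) / 1.7974 = 0.2782.
Step 5: Two-sided p-value via normal approximation = 2*(1 - Phi(|z|)) = 0.780879.
Step 6: alpha = 0.1. fail to reject H0.

R = 9, z = 0.2782, p = 0.780879, fail to reject H0.


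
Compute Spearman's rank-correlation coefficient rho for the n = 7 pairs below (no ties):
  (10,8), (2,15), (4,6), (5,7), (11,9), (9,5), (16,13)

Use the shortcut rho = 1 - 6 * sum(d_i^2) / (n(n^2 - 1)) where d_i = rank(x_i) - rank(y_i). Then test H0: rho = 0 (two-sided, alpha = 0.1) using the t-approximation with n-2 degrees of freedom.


Step 1: Rank x and y separately (midranks; no ties here).
rank(x): 10->5, 2->1, 4->2, 5->3, 11->6, 9->4, 16->7
rank(y): 8->4, 15->7, 6->2, 7->3, 9->5, 5->1, 13->6
Step 2: d_i = R_x(i) - R_y(i); compute d_i^2.
  (5-4)^2=1, (1-7)^2=36, (2-2)^2=0, (3-3)^2=0, (6-5)^2=1, (4-1)^2=9, (7-6)^2=1
sum(d^2) = 48.
Step 3: rho = 1 - 6*48 / (7*(7^2 - 1)) = 1 - 288/336 = 0.142857.
Step 4: Under H0, t = rho * sqrt((n-2)/(1-rho^2)) = 0.3227 ~ t(5).
Step 5: Two-sided p-value from the t-distribution with 5 df = 0.759945.
Step 6: alpha = 0.1. fail to reject H0.

rho = 0.1429, p = 0.759945, fail to reject H0 at alpha = 0.1.


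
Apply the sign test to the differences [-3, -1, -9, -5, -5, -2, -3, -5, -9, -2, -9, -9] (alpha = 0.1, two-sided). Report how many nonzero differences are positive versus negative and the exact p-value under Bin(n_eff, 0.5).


Step 1: Discard zero differences. Original n = 12; n_eff = number of nonzero differences = 12.
Nonzero differences (with sign): -3, -1, -9, -5, -5, -2, -3, -5, -9, -2, -9, -9
Step 2: Count signs: positive = 0, negative = 12.
Step 3: Under H0: P(positive) = 0.5, so the number of positives S ~ Bin(12, 0.5).
Step 4: Two-sided exact p-value = sum of Bin(12,0.5) probabilities at or below the observed probability = 0.000488.
Step 5: alpha = 0.1. reject H0.

n_eff = 12, pos = 0, neg = 12, p = 0.000488, reject H0.


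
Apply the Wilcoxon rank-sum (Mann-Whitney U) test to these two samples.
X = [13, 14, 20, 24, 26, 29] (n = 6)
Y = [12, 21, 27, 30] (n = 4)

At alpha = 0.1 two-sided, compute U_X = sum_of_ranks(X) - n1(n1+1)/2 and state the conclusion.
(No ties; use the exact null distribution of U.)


Step 1: Combine and sort all 10 observations; assign midranks.
sorted (value, group): (12,Y), (13,X), (14,X), (20,X), (21,Y), (24,X), (26,X), (27,Y), (29,X), (30,Y)
ranks: 12->1, 13->2, 14->3, 20->4, 21->5, 24->6, 26->7, 27->8, 29->9, 30->10
Step 2: Rank sum for X: R1 = 2 + 3 + 4 + 6 + 7 + 9 = 31.
Step 3: U_X = R1 - n1(n1+1)/2 = 31 - 6*7/2 = 31 - 21 = 10.
       U_Y = n1*n2 - U_X = 24 - 10 = 14.
Step 4: No ties, so the exact null distribution of U (based on enumerating the C(10,6) = 210 equally likely rank assignments) gives the two-sided p-value.
Step 5: p-value = 0.761905; compare to alpha = 0.1. fail to reject H0.

U_X = 10, p = 0.761905, fail to reject H0 at alpha = 0.1.


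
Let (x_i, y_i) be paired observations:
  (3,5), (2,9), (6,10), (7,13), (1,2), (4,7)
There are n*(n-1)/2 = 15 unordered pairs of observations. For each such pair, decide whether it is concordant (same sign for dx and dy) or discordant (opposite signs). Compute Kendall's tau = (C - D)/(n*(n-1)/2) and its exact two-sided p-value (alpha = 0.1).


Step 1: Enumerate the 15 unordered pairs (i,j) with i<j and classify each by sign(x_j-x_i) * sign(y_j-y_i).
  (1,2):dx=-1,dy=+4->D; (1,3):dx=+3,dy=+5->C; (1,4):dx=+4,dy=+8->C; (1,5):dx=-2,dy=-3->C
  (1,6):dx=+1,dy=+2->C; (2,3):dx=+4,dy=+1->C; (2,4):dx=+5,dy=+4->C; (2,5):dx=-1,dy=-7->C
  (2,6):dx=+2,dy=-2->D; (3,4):dx=+1,dy=+3->C; (3,5):dx=-5,dy=-8->C; (3,6):dx=-2,dy=-3->C
  (4,5):dx=-6,dy=-11->C; (4,6):dx=-3,dy=-6->C; (5,6):dx=+3,dy=+5->C
Step 2: C = 13, D = 2, total pairs = 15.
Step 3: tau = (C - D)/(n(n-1)/2) = (13 - 2)/15 = 0.733333.
Step 4: Exact two-sided p-value (enumerate n! = 720 permutations of y under H0): p = 0.055556.
Step 5: alpha = 0.1. reject H0.

tau_b = 0.7333 (C=13, D=2), p = 0.055556, reject H0.


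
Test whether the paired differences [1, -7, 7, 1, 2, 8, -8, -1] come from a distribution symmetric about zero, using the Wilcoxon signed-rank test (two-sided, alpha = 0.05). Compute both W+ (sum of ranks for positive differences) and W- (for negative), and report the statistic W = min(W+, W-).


Step 1: Drop any zero differences (none here) and take |d_i|.
|d| = [1, 7, 7, 1, 2, 8, 8, 1]
Step 2: Midrank |d_i| (ties get averaged ranks).
ranks: |1|->2, |7|->5.5, |7|->5.5, |1|->2, |2|->4, |8|->7.5, |8|->7.5, |1|->2
Step 3: Attach original signs; sum ranks with positive sign and with negative sign.
W+ = 2 + 5.5 + 2 + 4 + 7.5 = 21
W- = 5.5 + 7.5 + 2 = 15
(Check: W+ + W- = 36 should equal n(n+1)/2 = 36.)
Step 4: Test statistic W = min(W+, W-) = 15.
Step 5: Ties in |d|, so use the tie-corrected normal approximation.
        E[W] = n(n+1)/4 = 8*9/4 = 18.
        Tie groups: |d|=1 (t=3), |d|=7 (t=2), |d|=8 (t=2); sum(t^3 - t) = 36.
        Var[W] = n(n+1)(2n+1)/24 - sum(t^3-t)/48 = 1224/24 - 36/48 = 50.25.
        z = (W - E[W]) / sqrt(Var[W]) = (15 - 18) / 7.0887 = -0.4232.
        Two-sided p = 2*Phi(z) = 0.672144.
Step 6: alpha = 0.05. fail to reject H0.

W+ = 21, W- = 15, W = min = 15, p = 0.672144, fail to reject H0.


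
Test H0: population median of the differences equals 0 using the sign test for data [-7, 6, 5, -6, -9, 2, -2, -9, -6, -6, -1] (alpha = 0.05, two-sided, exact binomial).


Step 1: Discard zero differences. Original n = 11; n_eff = number of nonzero differences = 11.
Nonzero differences (with sign): -7, +6, +5, -6, -9, +2, -2, -9, -6, -6, -1
Step 2: Count signs: positive = 3, negative = 8.
Step 3: Under H0: P(positive) = 0.5, so the number of positives S ~ Bin(11, 0.5).
Step 4: Two-sided exact p-value = sum of Bin(11,0.5) probabilities at or below the observed probability = 0.226562.
Step 5: alpha = 0.05. fail to reject H0.

n_eff = 11, pos = 3, neg = 8, p = 0.226562, fail to reject H0.


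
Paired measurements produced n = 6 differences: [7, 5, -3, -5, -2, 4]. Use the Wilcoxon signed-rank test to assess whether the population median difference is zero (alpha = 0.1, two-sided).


Step 1: Drop any zero differences (none here) and take |d_i|.
|d| = [7, 5, 3, 5, 2, 4]
Step 2: Midrank |d_i| (ties get averaged ranks).
ranks: |7|->6, |5|->4.5, |3|->2, |5|->4.5, |2|->1, |4|->3
Step 3: Attach original signs; sum ranks with positive sign and with negative sign.
W+ = 6 + 4.5 + 3 = 13.5
W- = 2 + 4.5 + 1 = 7.5
(Check: W+ + W- = 21 should equal n(n+1)/2 = 21.)
Step 4: Test statistic W = min(W+, W-) = 7.5.
Step 5: Ties in |d|, so use the tie-corrected normal approximation.
        E[W] = n(n+1)/4 = 6*7/4 = 10.5.
        Tie groups: |d|=5 (t=2); sum(t^3 - t) = 6.
        Var[W] = n(n+1)(2n+1)/24 - sum(t^3-t)/48 = 546/24 - 6/48 = 22.625.
        z = (W - E[W]) / sqrt(Var[W]) = (7.5 - 10.5) / 4.7566 = -0.6307.
        Two-sided p = 2*Phi(z) = 0.528233.
Step 6: alpha = 0.1. fail to reject H0.

W+ = 13.5, W- = 7.5, W = min = 7.5, p = 0.528233, fail to reject H0.


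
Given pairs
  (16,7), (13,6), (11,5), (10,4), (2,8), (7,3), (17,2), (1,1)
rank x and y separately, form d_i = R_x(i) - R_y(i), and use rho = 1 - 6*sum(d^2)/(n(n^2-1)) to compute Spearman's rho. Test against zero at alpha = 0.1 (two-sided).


Step 1: Rank x and y separately (midranks; no ties here).
rank(x): 16->7, 13->6, 11->5, 10->4, 2->2, 7->3, 17->8, 1->1
rank(y): 7->7, 6->6, 5->5, 4->4, 8->8, 3->3, 2->2, 1->1
Step 2: d_i = R_x(i) - R_y(i); compute d_i^2.
  (7-7)^2=0, (6-6)^2=0, (5-5)^2=0, (4-4)^2=0, (2-8)^2=36, (3-3)^2=0, (8-2)^2=36, (1-1)^2=0
sum(d^2) = 72.
Step 3: rho = 1 - 6*72 / (8*(8^2 - 1)) = 1 - 432/504 = 0.142857.
Step 4: Under H0, t = rho * sqrt((n-2)/(1-rho^2)) = 0.3536 ~ t(6).
Step 5: Two-sided p-value from the t-distribution with 6 df = 0.735765.
Step 6: alpha = 0.1. fail to reject H0.

rho = 0.1429, p = 0.735765, fail to reject H0 at alpha = 0.1.


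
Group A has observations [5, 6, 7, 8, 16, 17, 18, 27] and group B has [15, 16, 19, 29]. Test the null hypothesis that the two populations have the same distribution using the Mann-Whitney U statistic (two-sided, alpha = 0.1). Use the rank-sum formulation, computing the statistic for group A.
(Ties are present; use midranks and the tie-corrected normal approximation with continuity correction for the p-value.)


Step 1: Combine and sort all 12 observations; assign midranks.
sorted (value, group): (5,X), (6,X), (7,X), (8,X), (15,Y), (16,X), (16,Y), (17,X), (18,X), (19,Y), (27,X), (29,Y)
ranks: 5->1, 6->2, 7->3, 8->4, 15->5, 16->6.5, 16->6.5, 17->8, 18->9, 19->10, 27->11, 29->12
Step 2: Rank sum for X: R1 = 1 + 2 + 3 + 4 + 6.5 + 8 + 9 + 11 = 44.5.
Step 3: U_X = R1 - n1(n1+1)/2 = 44.5 - 8*9/2 = 44.5 - 36 = 8.5.
       U_Y = n1*n2 - U_X = 32 - 8.5 = 23.5.
Step 4: Ties are present, so use the tie-corrected normal approximation (with continuity correction) for the p-value.
Step 5: p-value = 0.233663; compare to alpha = 0.1. fail to reject H0.

U_X = 8.5, p = 0.233663, fail to reject H0 at alpha = 0.1.


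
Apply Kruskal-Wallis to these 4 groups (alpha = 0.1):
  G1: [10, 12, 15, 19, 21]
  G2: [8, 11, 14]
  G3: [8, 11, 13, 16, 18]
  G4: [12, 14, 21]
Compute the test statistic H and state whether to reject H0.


Step 1: Combine all N = 16 observations and assign midranks.
sorted (value, group, rank): (8,G2,1.5), (8,G3,1.5), (10,G1,3), (11,G2,4.5), (11,G3,4.5), (12,G1,6.5), (12,G4,6.5), (13,G3,8), (14,G2,9.5), (14,G4,9.5), (15,G1,11), (16,G3,12), (18,G3,13), (19,G1,14), (21,G1,15.5), (21,G4,15.5)
Step 2: Sum ranks within each group.
R_1 = 50 (n_1 = 5)
R_2 = 15.5 (n_2 = 3)
R_3 = 39 (n_3 = 5)
R_4 = 31.5 (n_4 = 3)
Step 3: H = 12/(N(N+1)) * sum(R_i^2/n_i) - 3(N+1)
     = 12/(16*17) * (50^2/5 + 15.5^2/3 + 39^2/5 + 31.5^2/3) - 3*17
     = 0.044118 * 1215.03 - 51
     = 2.604412.
Step 4: Ties present; correction factor C = 1 - 30/(16^3 - 16) = 0.992647. Corrected H = 2.604412 / 0.992647 = 2.623704.
Step 5: Under H0, H ~ chi^2(3); p-value = 0.453349.
Step 6: alpha = 0.1. fail to reject H0.

H = 2.6237, df = 3, p = 0.453349, fail to reject H0.


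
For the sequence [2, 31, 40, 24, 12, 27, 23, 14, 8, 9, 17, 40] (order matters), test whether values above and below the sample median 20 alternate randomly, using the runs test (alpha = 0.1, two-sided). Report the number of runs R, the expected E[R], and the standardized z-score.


Step 1: Compute median = 20; label A = above, B = below.
Labels in order: BAAABAABBBBA  (n_A = 6, n_B = 6)
Step 2: Count runs R = 6.
Step 3: Under H0 (random ordering), E[R] = 2*n_A*n_B/(n_A+n_B) + 1 = 2*6*6/12 + 1 = 7.0000.
        Var[R] = 2*n_A*n_B*(2*n_A*n_B - n_A - n_B) / ((n_A+n_B)^2 * (n_A+n_B-1)) = 4320/1584 = 2.7273.
        SD[R] = 1.6514.
Step 4: Continuity-corrected z = (R + 0.5 - E[R]) / SD[R] = (6 + 0.5 - 7.0000) / 1.6514 = -0.3028.
Step 5: Two-sided p-value via normal approximation = 2*(1 - Phi(|z|)) = 0.762069.
Step 6: alpha = 0.1. fail to reject H0.

R = 6, z = -0.3028, p = 0.762069, fail to reject H0.
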